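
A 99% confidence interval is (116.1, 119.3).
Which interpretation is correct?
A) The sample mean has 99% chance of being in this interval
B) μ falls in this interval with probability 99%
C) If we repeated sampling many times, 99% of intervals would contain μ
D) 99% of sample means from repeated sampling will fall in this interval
C

A) Wrong — x̄ is observed and sits in the interval by construction.
B) Wrong — μ is fixed; the randomness lives in the interval, not in μ.
C) Correct — this is the frequentist long-run coverage interpretation.
D) Wrong — coverage applies to intervals containing μ, not to future x̄ values.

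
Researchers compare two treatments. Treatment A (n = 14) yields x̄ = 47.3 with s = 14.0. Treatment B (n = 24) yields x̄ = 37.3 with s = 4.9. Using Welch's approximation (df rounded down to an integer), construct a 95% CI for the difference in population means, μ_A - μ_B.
(1.69, 18.31)

Difference: x̄₁ - x̄₂ = 10.00
SE = √(s₁²/n₁ + s₂²/n₂) = √(14.0²/14 + 4.9²/24) = 3.8730
df = 14.88 → 14 (Welch–Satterthwaite, rounded down)
t* = 2.145

CI: 10.00 ± 2.145 · 3.8730 = 10.00 ± 8.31 = (1.69, 18.31)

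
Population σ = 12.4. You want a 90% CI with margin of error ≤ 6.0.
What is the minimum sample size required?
n ≥ 12

For margin E ≤ 6.0:
n ≥ (z* · σ / E)²
n ≥ (1.645 · 12.4 / 6.0)²
n ≥ 11.56

Minimum n = 12 (rounding up)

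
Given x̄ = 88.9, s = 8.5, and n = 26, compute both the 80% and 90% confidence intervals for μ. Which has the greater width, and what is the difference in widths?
90% CI is wider by 1.30

df = 25
80% CI: t* = 1.316, (86.71, 91.09), width = 2 · t* · s/√n = 4.39
90% CI: t* = 1.708, (86.05, 91.75), width = 2 · t* · s/√n = 5.69

The 90% CI is wider by 5.69 - 4.39 = 1.30.
Higher confidence requires a wider interval.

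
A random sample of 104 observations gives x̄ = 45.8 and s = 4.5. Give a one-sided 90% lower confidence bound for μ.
μ ≥ 45.23

Lower bound (one-sided):
t* = 1.290 (one-sided for 90%)
Lower bound = x̄ - t* · s/√n = 45.8 - 1.290 · 4.5/√104 = 45.23

We are 90% confident that μ ≥ 45.23.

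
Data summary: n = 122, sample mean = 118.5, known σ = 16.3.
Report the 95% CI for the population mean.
(115.61, 121.39)

z-interval (σ known):
z* = 1.960 for 95% confidence

Margin of error = z* · σ/√n = 1.960 · 16.3/√122 = 2.89

CI: (118.5 - 2.89, 118.5 + 2.89) = (115.61, 121.39)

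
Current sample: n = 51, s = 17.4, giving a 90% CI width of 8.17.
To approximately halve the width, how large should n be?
n ≈ 204

CI width ∝ 1/√n
To reduce width by factor 2, need √n to grow by 2 → need 2² = 4 times as many samples.

Current: n = 51, width = 8.17
New: n = 204, width ≈ 4.03

Width reduced by factor of 8.17/4.03 = 2.03.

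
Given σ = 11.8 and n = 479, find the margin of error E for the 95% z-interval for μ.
Margin of error = 1.06

Margin of error = z* · σ/√n
= 1.960 · 11.8/√479
= 1.960 · 11.8/21.8861
= 1.06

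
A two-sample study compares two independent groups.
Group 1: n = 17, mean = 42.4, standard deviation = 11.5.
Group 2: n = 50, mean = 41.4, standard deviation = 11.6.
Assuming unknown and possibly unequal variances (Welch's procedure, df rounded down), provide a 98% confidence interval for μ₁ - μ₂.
(-7.00, 9.00)

Difference: x̄₁ - x̄₂ = 1.00
SE = √(s₁²/n₁ + s₂²/n₂) = √(11.5²/17 + 11.6²/50) = 3.2358
df = 27.89 → 27 (Welch–Satterthwaite, rounded down)
t* = 2.473

CI: 1.00 ± 2.473 · 3.2358 = 1.00 ± 8.00 = (-7.00, 9.00)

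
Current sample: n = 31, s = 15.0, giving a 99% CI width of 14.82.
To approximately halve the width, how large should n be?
n ≈ 124

CI width ∝ 1/√n
To reduce width by factor 2, need √n to grow by 2 → need 2² = 4 times as many samples.

Current: n = 31, width = 14.82
New: n = 124, width ≈ 7.05

Width reduced by factor of 14.82/7.05 = 2.10.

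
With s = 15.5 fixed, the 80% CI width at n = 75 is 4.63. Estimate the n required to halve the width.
n ≈ 300

CI width ∝ 1/√n
To reduce width by factor 2, need √n to grow by 2 → need 2² = 4 times as many samples.

Current: n = 75, width = 4.63
New: n = 300, width ≈ 2.30

Width reduced by factor of 4.63/2.30 = 2.01.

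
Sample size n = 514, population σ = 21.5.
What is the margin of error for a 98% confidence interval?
Margin of error = 2.21

Margin of error = z* · σ/√n
= 2.326 · 21.5/√514
= 2.326 · 21.5/22.6716
= 2.21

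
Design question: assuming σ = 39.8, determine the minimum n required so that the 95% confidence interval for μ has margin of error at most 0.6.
n ≥ 16904

For margin E ≤ 0.6:
n ≥ (z* · σ / E)²
n ≥ (1.960 · 39.8 / 0.6)²
n ≥ 16903.47

Minimum n = 16904 (rounding up)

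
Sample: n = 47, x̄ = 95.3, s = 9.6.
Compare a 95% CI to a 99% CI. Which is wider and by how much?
99% CI is wider by 1.89

df = 46
95% CI: t* = 2.013, (92.48, 98.12), width = 2 · t* · s/√n = 5.64
99% CI: t* = 2.687, (91.54, 99.06), width = 2 · t* · s/√n = 7.53

The 99% CI is wider by 7.53 - 5.64 = 1.89.
Higher confidence requires a wider interval.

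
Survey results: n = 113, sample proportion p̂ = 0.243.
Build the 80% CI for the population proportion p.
(0.191, 0.295)

Proportion CI:
SE = √(p̂(1-p̂)/n) = √(0.243 · 0.757 / 113) = 0.04035

z* = 1.282
Margin = z* · SE = 1.282 · 0.04035 = 0.0517

CI: 0.243 ± 0.0517 = (0.191, 0.295)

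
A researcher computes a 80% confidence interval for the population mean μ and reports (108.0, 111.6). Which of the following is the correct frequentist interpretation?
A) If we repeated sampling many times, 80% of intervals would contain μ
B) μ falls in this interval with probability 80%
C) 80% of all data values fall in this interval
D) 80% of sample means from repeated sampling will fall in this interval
A

A) Correct — this is the frequentist long-run coverage interpretation.
B) Wrong — μ is fixed; the randomness lives in the interval, not in μ.
C) Wrong — a CI is about the parameter μ, not individual data values.
D) Wrong — coverage applies to intervals containing μ, not to future x̄ values.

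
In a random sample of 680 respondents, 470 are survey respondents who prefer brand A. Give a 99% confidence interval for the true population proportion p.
(0.646, 0.737)

Proportion CI:
p̂ = 470/680 = 0.69118
SE = √(p̂(1-p̂)/n) = √(0.69118 · 0.30882 / 680) = 0.01772

z* = 2.576
Margin = z* · SE = 2.576 · 0.01772 = 0.0456

CI: 0.69118 ± 0.0456 = (0.646, 0.737)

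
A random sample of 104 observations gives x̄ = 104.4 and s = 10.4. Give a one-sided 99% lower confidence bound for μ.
μ ≥ 101.99

Lower bound (one-sided):
t* = 2.363 (one-sided for 99%)
Lower bound = x̄ - t* · s/√n = 104.4 - 2.363 · 10.4/√104 = 101.99

We are 99% confident that μ ≥ 101.99.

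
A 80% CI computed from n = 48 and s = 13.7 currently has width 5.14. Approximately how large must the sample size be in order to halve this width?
n ≈ 192

CI width ∝ 1/√n
To reduce width by factor 2, need √n to grow by 2 → need 2² = 4 times as many samples.

Current: n = 48, width = 5.14
New: n = 192, width ≈ 2.54

Width reduced by factor of 5.14/2.54 = 2.02.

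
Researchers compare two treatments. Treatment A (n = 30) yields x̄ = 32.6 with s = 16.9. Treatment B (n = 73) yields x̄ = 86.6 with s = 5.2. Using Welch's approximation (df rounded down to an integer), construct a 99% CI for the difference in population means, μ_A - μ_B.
(-62.63, -45.37)

Difference: x̄₁ - x̄₂ = -54.00
SE = √(s₁²/n₁ + s₂²/n₂) = √(16.9²/30 + 5.2²/73) = 3.1450
df = 31.28 → 31 (Welch–Satterthwaite, rounded down)
t* = 2.744

CI: -54.00 ± 2.744 · 3.1450 = -54.00 ± 8.63 = (-62.63, -45.37)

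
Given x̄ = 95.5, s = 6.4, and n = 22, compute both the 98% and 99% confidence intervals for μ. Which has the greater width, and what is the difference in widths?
99% CI is wider by 0.86

df = 21
98% CI: t* = 2.518, (92.06, 98.94), width = 2 · t* · s/√n = 6.87
99% CI: t* = 2.831, (91.64, 99.36), width = 2 · t* · s/√n = 7.73

The 99% CI is wider by 7.73 - 6.87 = 0.86.
Higher confidence requires a wider interval.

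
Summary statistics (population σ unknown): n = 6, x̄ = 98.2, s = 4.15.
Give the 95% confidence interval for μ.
(93.84, 102.56)

t-interval (σ unknown):
df = n - 1 = 5
t* = 2.571 for 95% confidence

Margin of error = t* · s/√n = 2.571 · 4.15/√6 = 4.36

CI: (93.84, 102.56)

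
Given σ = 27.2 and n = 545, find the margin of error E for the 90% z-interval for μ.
Margin of error = 1.92

Margin of error = z* · σ/√n
= 1.645 · 27.2/√545
= 1.645 · 27.2/23.3452
= 1.92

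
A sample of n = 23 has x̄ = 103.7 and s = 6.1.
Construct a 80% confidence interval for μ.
(102.02, 105.38)

t-interval (σ unknown):
df = n - 1 = 22
t* = 1.321 for 80% confidence

Margin of error = t* · s/√n = 1.321 · 6.1/√23 = 1.68

CI: (102.02, 105.38)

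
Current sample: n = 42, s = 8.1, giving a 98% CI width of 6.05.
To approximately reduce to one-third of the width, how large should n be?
n ≈ 378

CI width ∝ 1/√n
To reduce width by factor 3, need √n to grow by 3 → need 3² = 9 times as many samples.

Current: n = 42, width = 6.05
New: n = 378, width ≈ 1.95

Width reduced by factor of 6.05/1.95 = 3.10.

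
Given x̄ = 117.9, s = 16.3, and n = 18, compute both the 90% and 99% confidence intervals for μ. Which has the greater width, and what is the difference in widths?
99% CI is wider by 8.90

df = 17
90% CI: t* = 1.740, (111.22, 124.58), width = 2 · t* · s/√n = 13.37
99% CI: t* = 2.898, (106.77, 129.03), width = 2 · t* · s/√n = 22.27

The 99% CI is wider by 22.27 - 13.37 = 8.90.
Higher confidence requires a wider interval.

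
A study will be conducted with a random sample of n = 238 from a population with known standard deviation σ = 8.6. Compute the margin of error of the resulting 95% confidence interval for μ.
Margin of error = 1.09

Margin of error = z* · σ/√n
= 1.960 · 8.6/√238
= 1.960 · 8.6/15.4272
= 1.09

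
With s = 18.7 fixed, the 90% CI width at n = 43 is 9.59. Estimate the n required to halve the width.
n ≈ 172

CI width ∝ 1/√n
To reduce width by factor 2, need √n to grow by 2 → need 2² = 4 times as many samples.

Current: n = 43, width = 9.59
New: n = 172, width ≈ 4.72

Width reduced by factor of 9.59/4.72 = 2.03.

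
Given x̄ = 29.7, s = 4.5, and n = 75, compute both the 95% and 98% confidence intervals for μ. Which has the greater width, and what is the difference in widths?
98% CI is wider by 0.40

df = 74
95% CI: t* = 1.993, (28.66, 30.74), width = 2 · t* · s/√n = 2.07
98% CI: t* = 2.378, (28.46, 30.94), width = 2 · t* · s/√n = 2.47

The 98% CI is wider by 2.47 - 2.07 = 0.40.
Higher confidence requires a wider interval.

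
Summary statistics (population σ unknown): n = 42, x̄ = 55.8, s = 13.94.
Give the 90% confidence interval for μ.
(52.18, 59.42)

t-interval (σ unknown):
df = n - 1 = 41
t* = 1.683 for 90% confidence

Margin of error = t* · s/√n = 1.683 · 13.94/√42 = 3.62

CI: (52.18, 59.42)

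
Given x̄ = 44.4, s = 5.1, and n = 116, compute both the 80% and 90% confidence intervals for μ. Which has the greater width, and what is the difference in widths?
90% CI is wider by 0.35

df = 115
80% CI: t* = 1.289, (43.79, 45.01), width = 2 · t* · s/√n = 1.22
90% CI: t* = 1.658, (43.61, 45.19), width = 2 · t* · s/√n = 1.57

The 90% CI is wider by 1.57 - 1.22 = 0.35.
Higher confidence requires a wider interval.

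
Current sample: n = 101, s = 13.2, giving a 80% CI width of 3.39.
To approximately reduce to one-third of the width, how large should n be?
n ≈ 909

CI width ∝ 1/√n
To reduce width by factor 3, need √n to grow by 3 → need 3² = 9 times as many samples.

Current: n = 101, width = 3.39
New: n = 909, width ≈ 1.12

Width reduced by factor of 3.39/1.12 = 3.03.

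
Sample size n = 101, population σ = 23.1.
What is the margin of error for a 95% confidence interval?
Margin of error = 4.51

Margin of error = z* · σ/√n
= 1.960 · 23.1/√101
= 1.960 · 23.1/10.0499
= 4.51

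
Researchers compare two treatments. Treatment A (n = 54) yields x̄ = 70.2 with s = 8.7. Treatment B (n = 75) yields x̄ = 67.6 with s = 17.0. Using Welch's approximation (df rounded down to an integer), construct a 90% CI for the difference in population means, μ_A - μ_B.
(-1.20, 6.40)

Difference: x̄₁ - x̄₂ = 2.60
SE = √(s₁²/n₁ + s₂²/n₂) = √(8.7²/54 + 17.0²/75) = 2.2924
df = 116.17 → 116 (Welch–Satterthwaite, rounded down)
t* = 1.658

CI: 2.60 ± 1.658 · 2.2924 = 2.60 ± 3.80 = (-1.20, 6.40)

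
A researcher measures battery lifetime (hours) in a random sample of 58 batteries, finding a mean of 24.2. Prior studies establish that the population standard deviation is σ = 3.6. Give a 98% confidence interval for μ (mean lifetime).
(23.10, 25.30)

z-interval (σ known):
z* = 2.326 for 98% confidence

Margin of error = z* · σ/√n = 2.326 · 3.6/√58 = 1.10

CI: (24.2 - 1.10, 24.2 + 1.10) = (23.10, 25.30)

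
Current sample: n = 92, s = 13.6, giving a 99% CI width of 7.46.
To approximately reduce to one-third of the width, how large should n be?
n ≈ 828

CI width ∝ 1/√n
To reduce width by factor 3, need √n to grow by 3 → need 3² = 9 times as many samples.

Current: n = 92, width = 7.46
New: n = 828, width ≈ 2.44

Width reduced by factor of 7.46/2.44 = 3.06.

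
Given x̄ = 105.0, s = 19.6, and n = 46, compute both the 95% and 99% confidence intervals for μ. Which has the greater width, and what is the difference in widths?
99% CI is wider by 3.91

df = 45
95% CI: t* = 2.014, (99.18, 110.82), width = 2 · t* · s/√n = 11.64
99% CI: t* = 2.690, (97.23, 112.77), width = 2 · t* · s/√n = 15.55

The 99% CI is wider by 15.55 - 11.64 = 3.91.
Higher confidence requires a wider interval.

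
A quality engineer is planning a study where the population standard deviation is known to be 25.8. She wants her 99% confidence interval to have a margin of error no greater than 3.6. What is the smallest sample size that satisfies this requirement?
n ≥ 341

For margin E ≤ 3.6:
n ≥ (z* · σ / E)²
n ≥ (2.576 · 25.8 / 3.6)²
n ≥ 340.82

Minimum n = 341 (rounding up)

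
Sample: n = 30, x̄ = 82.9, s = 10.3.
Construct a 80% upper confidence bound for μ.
μ ≤ 84.51

Upper bound (one-sided):
t* = 0.854 (one-sided for 80%)
Upper bound = x̄ + t* · s/√n = 82.9 + 0.854 · 10.3/√30 = 84.51

We are 80% confident that μ ≤ 84.51.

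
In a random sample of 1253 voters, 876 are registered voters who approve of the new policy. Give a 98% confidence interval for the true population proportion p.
(0.669, 0.729)

Proportion CI:
p̂ = 876/1253 = 0.69912
SE = √(p̂(1-p̂)/n) = √(0.69912 · 0.30088 / 1253) = 0.01296

z* = 2.326
Margin = z* · SE = 2.326 · 0.01296 = 0.0301

CI: 0.69912 ± 0.0301 = (0.669, 0.729)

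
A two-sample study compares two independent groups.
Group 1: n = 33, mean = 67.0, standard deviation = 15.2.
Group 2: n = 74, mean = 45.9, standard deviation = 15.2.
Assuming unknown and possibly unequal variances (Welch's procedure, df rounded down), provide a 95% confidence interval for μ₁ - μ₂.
(14.74, 27.46)

Difference: x̄₁ - x̄₂ = 21.10
SE = √(s₁²/n₁ + s₂²/n₂) = √(15.2²/33 + 15.2²/74) = 3.1817
df = 61.54 → 61 (Welch–Satterthwaite, rounded down)
t* = 2.000

CI: 21.10 ± 2.000 · 3.1817 = 21.10 ± 6.36 = (14.74, 27.46)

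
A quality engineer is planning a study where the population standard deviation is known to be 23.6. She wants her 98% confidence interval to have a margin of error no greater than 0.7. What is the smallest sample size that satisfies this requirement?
n ≥ 6150

For margin E ≤ 0.7:
n ≥ (z* · σ / E)²
n ≥ (2.326 · 23.6 / 0.7)²
n ≥ 6149.61

Minimum n = 6150 (rounding up)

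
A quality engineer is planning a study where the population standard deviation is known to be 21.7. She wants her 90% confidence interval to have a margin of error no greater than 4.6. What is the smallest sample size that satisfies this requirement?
n ≥ 61

For margin E ≤ 4.6:
n ≥ (z* · σ / E)²
n ≥ (1.645 · 21.7 / 4.6)²
n ≥ 60.22

Minimum n = 61 (rounding up)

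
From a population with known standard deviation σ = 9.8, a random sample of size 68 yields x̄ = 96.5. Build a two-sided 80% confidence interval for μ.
(94.98, 98.02)

z-interval (σ known):
z* = 1.282 for 80% confidence

Margin of error = z* · σ/√n = 1.282 · 9.8/√68 = 1.52

CI: (96.5 - 1.52, 96.5 + 1.52) = (94.98, 98.02)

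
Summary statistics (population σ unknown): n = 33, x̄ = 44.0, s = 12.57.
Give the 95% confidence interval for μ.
(39.54, 48.46)

t-interval (σ unknown):
df = n - 1 = 32
t* = 2.037 for 95% confidence

Margin of error = t* · s/√n = 2.037 · 12.57/√33 = 4.46

CI: (39.54, 48.46)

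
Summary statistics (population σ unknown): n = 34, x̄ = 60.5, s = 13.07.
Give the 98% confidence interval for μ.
(55.02, 65.98)

t-interval (σ unknown):
df = n - 1 = 33
t* = 2.445 for 98% confidence

Margin of error = t* · s/√n = 2.445 · 13.07/√34 = 5.48

CI: (55.02, 65.98)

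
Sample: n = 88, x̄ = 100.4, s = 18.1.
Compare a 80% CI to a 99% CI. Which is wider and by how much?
99% CI is wider by 5.18

df = 87
80% CI: t* = 1.291, (97.91, 102.89), width = 2 · t* · s/√n = 4.98
99% CI: t* = 2.634, (95.32, 105.48), width = 2 · t* · s/√n = 10.16

The 99% CI is wider by 10.16 - 4.98 = 5.18.
Higher confidence requires a wider interval.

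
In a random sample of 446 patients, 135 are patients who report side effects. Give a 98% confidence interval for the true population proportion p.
(0.252, 0.353)

Proportion CI:
p̂ = 135/446 = 0.30269
SE = √(p̂(1-p̂)/n) = √(0.30269 · 0.69731 / 446) = 0.02175

z* = 2.326
Margin = z* · SE = 2.326 · 0.02175 = 0.0506

CI: 0.30269 ± 0.0506 = (0.252, 0.353)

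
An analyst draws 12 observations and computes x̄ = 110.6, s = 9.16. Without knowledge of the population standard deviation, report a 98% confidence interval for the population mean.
(103.41, 117.79)

t-interval (σ unknown):
df = n - 1 = 11
t* = 2.718 for 98% confidence

Margin of error = t* · s/√n = 2.718 · 9.16/√12 = 7.19

CI: (103.41, 117.79)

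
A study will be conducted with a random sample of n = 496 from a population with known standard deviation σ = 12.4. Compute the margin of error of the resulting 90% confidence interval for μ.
Margin of error = 0.92

Margin of error = z* · σ/√n
= 1.645 · 12.4/√496
= 1.645 · 12.4/22.2711
= 0.92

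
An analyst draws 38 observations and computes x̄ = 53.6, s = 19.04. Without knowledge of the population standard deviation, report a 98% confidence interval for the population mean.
(46.09, 61.11)

t-interval (σ unknown):
df = n - 1 = 37
t* = 2.431 for 98% confidence

Margin of error = t* · s/√n = 2.431 · 19.04/√38 = 7.51

CI: (46.09, 61.11)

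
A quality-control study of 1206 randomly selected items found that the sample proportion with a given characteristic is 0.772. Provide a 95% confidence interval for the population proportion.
(0.748, 0.796)

Proportion CI:
SE = √(p̂(1-p̂)/n) = √(0.772 · 0.228 / 1206) = 0.01208

z* = 1.960
Margin = z* · SE = 1.960 · 0.01208 = 0.0237

CI: 0.772 ± 0.0237 = (0.748, 0.796)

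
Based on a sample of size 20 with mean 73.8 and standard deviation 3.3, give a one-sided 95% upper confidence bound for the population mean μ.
μ ≤ 75.08

Upper bound (one-sided):
t* = 1.729 (one-sided for 95%)
Upper bound = x̄ + t* · s/√n = 73.8 + 1.729 · 3.3/√20 = 75.08

We are 95% confident that μ ≤ 75.08.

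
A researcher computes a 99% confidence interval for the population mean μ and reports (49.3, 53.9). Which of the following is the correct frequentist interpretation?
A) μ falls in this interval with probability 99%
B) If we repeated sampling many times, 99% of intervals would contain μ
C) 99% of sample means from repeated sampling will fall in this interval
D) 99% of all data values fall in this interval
B

A) Wrong — μ is fixed; the randomness lives in the interval, not in μ.
B) Correct — this is the frequentist long-run coverage interpretation.
C) Wrong — coverage applies to intervals containing μ, not to future x̄ values.
D) Wrong — a CI is about the parameter μ, not individual data values.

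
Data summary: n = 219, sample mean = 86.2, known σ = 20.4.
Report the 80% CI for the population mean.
(84.43, 87.97)

z-interval (σ known):
z* = 1.282 for 80% confidence

Margin of error = z* · σ/√n = 1.282 · 20.4/√219 = 1.77

CI: (86.2 - 1.77, 86.2 + 1.77) = (84.43, 87.97)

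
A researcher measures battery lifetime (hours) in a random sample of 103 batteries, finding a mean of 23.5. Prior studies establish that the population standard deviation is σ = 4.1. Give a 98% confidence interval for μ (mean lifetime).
(22.56, 24.44)

z-interval (σ known):
z* = 2.326 for 98% confidence

Margin of error = z* · σ/√n = 2.326 · 4.1/√103 = 0.94

CI: (23.5 - 0.94, 23.5 + 0.94) = (22.56, 24.44)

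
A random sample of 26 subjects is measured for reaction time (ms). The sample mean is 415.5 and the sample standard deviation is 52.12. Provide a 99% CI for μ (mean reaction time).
(387.01, 443.99)

t-interval (σ unknown):
df = n - 1 = 25
t* = 2.787 for 99% confidence

Margin of error = t* · s/√n = 2.787 · 52.12/√26 = 28.49

CI: (387.01, 443.99)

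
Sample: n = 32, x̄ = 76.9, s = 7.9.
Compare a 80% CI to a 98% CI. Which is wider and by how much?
98% CI is wider by 3.19

df = 31
80% CI: t* = 1.309, (75.07, 78.73), width = 2 · t* · s/√n = 3.66
98% CI: t* = 2.453, (73.47, 80.33), width = 2 · t* · s/√n = 6.85

The 98% CI is wider by 6.85 - 3.66 = 3.19.
Higher confidence requires a wider interval.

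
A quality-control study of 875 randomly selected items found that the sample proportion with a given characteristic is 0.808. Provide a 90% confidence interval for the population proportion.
(0.786, 0.830)

Proportion CI:
SE = √(p̂(1-p̂)/n) = √(0.808 · 0.192 / 875) = 0.01332

z* = 1.645
Margin = z* · SE = 1.645 · 0.01332 = 0.0219

CI: 0.808 ± 0.0219 = (0.786, 0.830)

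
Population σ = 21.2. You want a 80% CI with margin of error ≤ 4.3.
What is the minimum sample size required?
n ≥ 40

For margin E ≤ 4.3:
n ≥ (z* · σ / E)²
n ≥ (1.282 · 21.2 / 4.3)²
n ≥ 39.95

Minimum n = 40 (rounding up)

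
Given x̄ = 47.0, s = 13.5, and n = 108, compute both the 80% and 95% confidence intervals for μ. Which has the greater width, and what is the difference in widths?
95% CI is wider by 1.80

df = 107
80% CI: t* = 1.290, (45.32, 48.68), width = 2 · t* · s/√n = 3.35
95% CI: t* = 1.982, (44.43, 49.57), width = 2 · t* · s/√n = 5.15

The 95% CI is wider by 5.15 - 3.35 = 1.80.
Higher confidence requires a wider interval.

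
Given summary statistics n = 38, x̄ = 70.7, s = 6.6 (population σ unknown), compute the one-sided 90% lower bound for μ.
μ ≥ 69.30

Lower bound (one-sided):
t* = 1.305 (one-sided for 90%)
Lower bound = x̄ - t* · s/√n = 70.7 - 1.305 · 6.6/√38 = 69.30

We are 90% confident that μ ≥ 69.30.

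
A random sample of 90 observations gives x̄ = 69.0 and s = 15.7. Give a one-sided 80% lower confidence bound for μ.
μ ≥ 67.60

Lower bound (one-sided):
t* = 0.846 (one-sided for 80%)
Lower bound = x̄ - t* · s/√n = 69.0 - 0.846 · 15.7/√90 = 67.60

We are 80% confident that μ ≥ 67.60.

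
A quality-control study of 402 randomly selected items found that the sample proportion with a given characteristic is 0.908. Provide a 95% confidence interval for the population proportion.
(0.880, 0.936)

Proportion CI:
SE = √(p̂(1-p̂)/n) = √(0.908 · 0.092 / 402) = 0.01442

z* = 1.960
Margin = z* · SE = 1.960 · 0.01442 = 0.0283

CI: 0.908 ± 0.0283 = (0.880, 0.936)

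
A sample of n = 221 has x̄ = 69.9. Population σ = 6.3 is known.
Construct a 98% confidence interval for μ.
(68.91, 70.89)

z-interval (σ known):
z* = 2.326 for 98% confidence

Margin of error = z* · σ/√n = 2.326 · 6.3/√221 = 0.99

CI: (69.9 - 0.99, 69.9 + 0.99) = (68.91, 70.89)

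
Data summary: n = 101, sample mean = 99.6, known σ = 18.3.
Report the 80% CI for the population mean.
(97.27, 101.93)

z-interval (σ known):
z* = 1.282 for 80% confidence

Margin of error = z* · σ/√n = 1.282 · 18.3/√101 = 2.33

CI: (99.6 - 2.33, 99.6 + 2.33) = (97.27, 101.93)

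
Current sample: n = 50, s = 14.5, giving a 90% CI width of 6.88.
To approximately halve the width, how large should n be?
n ≈ 200

CI width ∝ 1/√n
To reduce width by factor 2, need √n to grow by 2 → need 2² = 4 times as many samples.

Current: n = 50, width = 6.88
New: n = 200, width ≈ 3.39

Width reduced by factor of 6.88/3.39 = 2.03.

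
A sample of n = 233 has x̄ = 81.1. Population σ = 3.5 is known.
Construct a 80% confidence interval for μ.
(80.81, 81.39)

z-interval (σ known):
z* = 1.282 for 80% confidence

Margin of error = z* · σ/√n = 1.282 · 3.5/√233 = 0.29

CI: (81.1 - 0.29, 81.1 + 0.29) = (80.81, 81.39)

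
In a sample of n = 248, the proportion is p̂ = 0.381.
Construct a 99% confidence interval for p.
(0.302, 0.460)

Proportion CI:
SE = √(p̂(1-p̂)/n) = √(0.381 · 0.619 / 248) = 0.03084

z* = 2.576
Margin = z* · SE = 2.576 · 0.03084 = 0.0794

CI: 0.381 ± 0.0794 = (0.302, 0.460)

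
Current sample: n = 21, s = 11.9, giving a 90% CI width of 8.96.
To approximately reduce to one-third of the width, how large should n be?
n ≈ 189

CI width ∝ 1/√n
To reduce width by factor 3, need √n to grow by 3 → need 3² = 9 times as many samples.

Current: n = 21, width = 8.96
New: n = 189, width ≈ 2.86

Width reduced by factor of 8.96/2.86 = 3.13.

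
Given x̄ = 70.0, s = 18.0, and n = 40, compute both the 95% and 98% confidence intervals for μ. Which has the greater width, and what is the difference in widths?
98% CI is wider by 2.29

df = 39
95% CI: t* = 2.023, (64.24, 75.76), width = 2 · t* · s/√n = 11.52
98% CI: t* = 2.426, (63.10, 76.90), width = 2 · t* · s/√n = 13.81

The 98% CI is wider by 13.81 - 11.52 = 2.29.
Higher confidence requires a wider interval.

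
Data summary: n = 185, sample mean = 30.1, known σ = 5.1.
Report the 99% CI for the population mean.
(29.13, 31.07)

z-interval (σ known):
z* = 2.576 for 99% confidence

Margin of error = z* · σ/√n = 2.576 · 5.1/√185 = 0.97

CI: (30.1 - 0.97, 30.1 + 0.97) = (29.13, 31.07)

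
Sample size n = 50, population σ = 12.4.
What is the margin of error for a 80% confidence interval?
Margin of error = 2.25

Margin of error = z* · σ/√n
= 1.282 · 12.4/√50
= 1.282 · 12.4/7.0711
= 2.25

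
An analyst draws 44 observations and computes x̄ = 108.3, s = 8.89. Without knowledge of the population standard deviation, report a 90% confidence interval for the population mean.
(106.05, 110.55)

t-interval (σ unknown):
df = n - 1 = 43
t* = 1.681 for 90% confidence

Margin of error = t* · s/√n = 1.681 · 8.89/√44 = 2.25

CI: (106.05, 110.55)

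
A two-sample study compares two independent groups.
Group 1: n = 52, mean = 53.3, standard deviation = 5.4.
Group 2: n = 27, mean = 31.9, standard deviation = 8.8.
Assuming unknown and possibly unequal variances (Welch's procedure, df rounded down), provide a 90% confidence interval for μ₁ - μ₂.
(18.27, 24.53)

Difference: x̄₁ - x̄₂ = 21.40
SE = √(s₁²/n₁ + s₂²/n₂) = √(5.4²/52 + 8.8²/27) = 1.8517
df = 36.45 → 36 (Welch–Satterthwaite, rounded down)
t* = 1.688

CI: 21.40 ± 1.688 · 1.8517 = 21.40 ± 3.13 = (18.27, 24.53)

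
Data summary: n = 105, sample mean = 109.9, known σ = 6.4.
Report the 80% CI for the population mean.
(109.10, 110.70)

z-interval (σ known):
z* = 1.282 for 80% confidence

Margin of error = z* · σ/√n = 1.282 · 6.4/√105 = 0.80

CI: (109.9 - 0.80, 109.9 + 0.80) = (109.10, 110.70)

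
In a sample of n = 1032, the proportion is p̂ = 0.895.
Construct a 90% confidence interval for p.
(0.879, 0.911)

Proportion CI:
SE = √(p̂(1-p̂)/n) = √(0.895 · 0.105 / 1032) = 0.00954

z* = 1.645
Margin = z* · SE = 1.645 · 0.00954 = 0.0157

CI: 0.895 ± 0.0157 = (0.879, 0.911)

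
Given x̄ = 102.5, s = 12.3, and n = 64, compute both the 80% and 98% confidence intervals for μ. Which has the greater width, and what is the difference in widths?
98% CI is wider by 3.36

df = 63
80% CI: t* = 1.295, (100.51, 104.49), width = 2 · t* · s/√n = 3.98
98% CI: t* = 2.387, (98.83, 106.17), width = 2 · t* · s/√n = 7.34

The 98% CI is wider by 7.34 - 3.98 = 3.36.
Higher confidence requires a wider interval.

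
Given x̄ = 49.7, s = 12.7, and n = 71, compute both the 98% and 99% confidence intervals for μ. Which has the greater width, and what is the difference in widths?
99% CI is wider by 0.80

df = 70
98% CI: t* = 2.381, (46.11, 53.29), width = 2 · t* · s/√n = 7.18
99% CI: t* = 2.648, (45.71, 53.69), width = 2 · t* · s/√n = 7.98

The 99% CI is wider by 7.98 - 7.18 = 0.80.
Higher confidence requires a wider interval.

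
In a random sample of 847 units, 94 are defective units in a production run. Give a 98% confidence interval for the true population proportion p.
(0.086, 0.136)

Proportion CI:
p̂ = 94/847 = 0.11098
SE = √(p̂(1-p̂)/n) = √(0.11098 · 0.88902 / 847) = 0.01079

z* = 2.326
Margin = z* · SE = 2.326 · 0.01079 = 0.0251

CI: 0.11098 ± 0.0251 = (0.086, 0.136)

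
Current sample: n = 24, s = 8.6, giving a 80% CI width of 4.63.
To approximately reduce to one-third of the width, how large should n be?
n ≈ 216

CI width ∝ 1/√n
To reduce width by factor 3, need √n to grow by 3 → need 3² = 9 times as many samples.

Current: n = 24, width = 4.63
New: n = 216, width ≈ 1.51

Width reduced by factor of 4.63/1.51 = 3.07.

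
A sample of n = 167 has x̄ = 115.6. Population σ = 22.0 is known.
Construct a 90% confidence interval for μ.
(112.80, 118.40)

z-interval (σ known):
z* = 1.645 for 90% confidence

Margin of error = z* · σ/√n = 1.645 · 22.0/√167 = 2.80

CI: (115.6 - 2.80, 115.6 + 2.80) = (112.80, 118.40)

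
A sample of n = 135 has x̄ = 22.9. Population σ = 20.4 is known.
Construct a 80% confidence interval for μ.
(20.65, 25.15)

z-interval (σ known):
z* = 1.282 for 80% confidence

Margin of error = z* · σ/√n = 1.282 · 20.4/√135 = 2.25

CI: (22.9 - 2.25, 22.9 + 2.25) = (20.65, 25.15)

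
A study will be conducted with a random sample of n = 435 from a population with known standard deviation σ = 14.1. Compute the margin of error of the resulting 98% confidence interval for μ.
Margin of error = 1.57

Margin of error = z* · σ/√n
= 2.326 · 14.1/√435
= 2.326 · 14.1/20.8567
= 1.57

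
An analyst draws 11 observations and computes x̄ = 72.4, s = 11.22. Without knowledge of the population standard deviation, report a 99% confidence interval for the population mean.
(61.68, 83.12)

t-interval (σ unknown):
df = n - 1 = 10
t* = 3.169 for 99% confidence

Margin of error = t* · s/√n = 3.169 · 11.22/√11 = 10.72

CI: (61.68, 83.12)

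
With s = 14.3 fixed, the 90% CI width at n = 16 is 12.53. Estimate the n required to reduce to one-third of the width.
n ≈ 144

CI width ∝ 1/√n
To reduce width by factor 3, need √n to grow by 3 → need 3² = 9 times as many samples.

Current: n = 16, width = 12.53
New: n = 144, width ≈ 3.95

Width reduced by factor of 12.53/3.95 = 3.17.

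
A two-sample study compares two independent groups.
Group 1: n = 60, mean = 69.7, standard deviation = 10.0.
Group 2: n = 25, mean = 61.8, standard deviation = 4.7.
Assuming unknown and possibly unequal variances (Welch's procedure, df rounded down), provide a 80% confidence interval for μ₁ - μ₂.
(5.84, 9.96)

Difference: x̄₁ - x̄₂ = 7.90
SE = √(s₁²/n₁ + s₂²/n₂) = √(10.0²/60 + 4.7²/25) = 1.5970
df = 81.69 → 81 (Welch–Satterthwaite, rounded down)
t* = 1.292

CI: 7.90 ± 1.292 · 1.5970 = 7.90 ± 2.06 = (5.84, 9.96)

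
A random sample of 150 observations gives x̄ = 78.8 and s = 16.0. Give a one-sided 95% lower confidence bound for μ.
μ ≥ 76.64

Lower bound (one-sided):
t* = 1.655 (one-sided for 95%)
Lower bound = x̄ - t* · s/√n = 78.8 - 1.655 · 16.0/√150 = 76.64

We are 95% confident that μ ≥ 76.64.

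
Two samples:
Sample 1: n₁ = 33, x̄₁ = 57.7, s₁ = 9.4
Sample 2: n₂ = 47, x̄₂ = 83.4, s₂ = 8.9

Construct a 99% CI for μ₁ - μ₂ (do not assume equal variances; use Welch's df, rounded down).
(-31.24, -20.16)

Difference: x̄₁ - x̄₂ = -25.70
SE = √(s₁²/n₁ + s₂²/n₂) = √(9.4²/33 + 8.9²/47) = 2.0888
df = 66.60 → 66 (Welch–Satterthwaite, rounded down)
t* = 2.652

CI: -25.70 ± 2.652 · 2.0888 = -25.70 ± 5.54 = (-31.24, -20.16)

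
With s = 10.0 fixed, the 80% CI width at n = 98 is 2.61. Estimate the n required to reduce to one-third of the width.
n ≈ 882

CI width ∝ 1/√n
To reduce width by factor 3, need √n to grow by 3 → need 3² = 9 times as many samples.

Current: n = 98, width = 2.61
New: n = 882, width ≈ 0.86

Width reduced by factor of 2.61/0.86 = 3.03.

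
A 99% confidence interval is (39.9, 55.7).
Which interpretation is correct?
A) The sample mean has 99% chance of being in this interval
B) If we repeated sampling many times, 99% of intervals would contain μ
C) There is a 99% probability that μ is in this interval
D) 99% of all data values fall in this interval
B

A) Wrong — x̄ is observed and sits in the interval by construction.
B) Correct — this is the frequentist long-run coverage interpretation.
C) Wrong — μ is fixed; the randomness lives in the interval, not in μ.
D) Wrong — a CI is about the parameter μ, not individual data values.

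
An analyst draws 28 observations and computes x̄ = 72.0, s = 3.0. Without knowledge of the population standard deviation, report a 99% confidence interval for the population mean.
(70.43, 73.57)

t-interval (σ unknown):
df = n - 1 = 27
t* = 2.771 for 99% confidence

Margin of error = t* · s/√n = 2.771 · 3.0/√28 = 1.57

CI: (70.43, 73.57)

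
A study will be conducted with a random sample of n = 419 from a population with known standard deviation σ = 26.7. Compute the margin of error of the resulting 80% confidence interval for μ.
Margin of error = 1.67

Margin of error = z* · σ/√n
= 1.282 · 26.7/√419
= 1.282 · 26.7/20.4695
= 1.67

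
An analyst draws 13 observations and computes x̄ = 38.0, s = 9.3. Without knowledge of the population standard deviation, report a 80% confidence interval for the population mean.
(34.50, 41.50)

t-interval (σ unknown):
df = n - 1 = 12
t* = 1.356 for 80% confidence

Margin of error = t* · s/√n = 1.356 · 9.3/√13 = 3.50

CI: (34.50, 41.50)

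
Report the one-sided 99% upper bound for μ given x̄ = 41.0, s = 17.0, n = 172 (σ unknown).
μ ≤ 44.04

Upper bound (one-sided):
t* = 2.348 (one-sided for 99%)
Upper bound = x̄ + t* · s/√n = 41.0 + 2.348 · 17.0/√172 = 44.04

We are 99% confident that μ ≤ 44.04.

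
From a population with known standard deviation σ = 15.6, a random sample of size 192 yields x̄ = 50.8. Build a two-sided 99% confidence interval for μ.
(47.90, 53.70)

z-interval (σ known):
z* = 2.576 for 99% confidence

Margin of error = z* · σ/√n = 2.576 · 15.6/√192 = 2.90

CI: (50.8 - 2.90, 50.8 + 2.90) = (47.90, 53.70)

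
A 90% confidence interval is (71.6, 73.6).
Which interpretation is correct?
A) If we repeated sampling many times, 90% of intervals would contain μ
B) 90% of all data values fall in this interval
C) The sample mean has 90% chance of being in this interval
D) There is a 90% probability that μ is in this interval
A

A) Correct — this is the frequentist long-run coverage interpretation.
B) Wrong — a CI is about the parameter μ, not individual data values.
C) Wrong — x̄ is observed and sits in the interval by construction.
D) Wrong — μ is fixed; the randomness lives in the interval, not in μ.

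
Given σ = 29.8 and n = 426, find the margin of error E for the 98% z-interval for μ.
Margin of error = 3.36

Margin of error = z* · σ/√n
= 2.326 · 29.8/√426
= 2.326 · 29.8/20.6398
= 3.36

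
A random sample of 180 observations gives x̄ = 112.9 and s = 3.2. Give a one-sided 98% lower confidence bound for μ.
μ ≥ 112.41

Lower bound (one-sided):
t* = 2.069 (one-sided for 98%)
Lower bound = x̄ - t* · s/√n = 112.9 - 2.069 · 3.2/√180 = 112.41

We are 98% confident that μ ≥ 112.41.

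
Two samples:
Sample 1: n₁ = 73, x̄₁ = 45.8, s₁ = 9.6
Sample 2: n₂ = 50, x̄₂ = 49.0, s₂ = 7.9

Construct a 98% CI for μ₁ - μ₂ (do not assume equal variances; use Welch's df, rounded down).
(-6.94, 0.54)

Difference: x̄₁ - x̄₂ = -3.20
SE = √(s₁²/n₁ + s₂²/n₂) = √(9.6²/73 + 7.9²/50) = 1.5845
df = 116.88 → 116 (Welch–Satterthwaite, rounded down)
t* = 2.359

CI: -3.20 ± 2.359 · 1.5845 = -3.20 ± 3.74 = (-6.94, 0.54)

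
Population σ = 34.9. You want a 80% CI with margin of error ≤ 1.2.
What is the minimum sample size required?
n ≥ 1391

For margin E ≤ 1.2:
n ≥ (z* · σ / E)²
n ≥ (1.282 · 34.9 / 1.2)²
n ≥ 1390.16

Minimum n = 1391 (rounding up)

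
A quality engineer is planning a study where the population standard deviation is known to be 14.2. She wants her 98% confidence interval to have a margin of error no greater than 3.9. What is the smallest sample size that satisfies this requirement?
n ≥ 72

For margin E ≤ 3.9:
n ≥ (z* · σ / E)²
n ≥ (2.326 · 14.2 / 3.9)²
n ≥ 71.72

Minimum n = 72 (rounding up)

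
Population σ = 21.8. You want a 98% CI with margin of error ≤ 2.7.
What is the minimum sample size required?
n ≥ 353

For margin E ≤ 2.7:
n ≥ (z* · σ / E)²
n ≥ (2.326 · 21.8 / 2.7)²
n ≥ 352.70

Minimum n = 353 (rounding up)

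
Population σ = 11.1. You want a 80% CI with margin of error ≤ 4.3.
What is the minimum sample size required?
n ≥ 11

For margin E ≤ 4.3:
n ≥ (z* · σ / E)²
n ≥ (1.282 · 11.1 / 4.3)²
n ≥ 10.95

Minimum n = 11 (rounding up)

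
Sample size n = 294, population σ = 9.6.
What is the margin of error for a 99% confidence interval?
Margin of error = 1.44

Margin of error = z* · σ/√n
= 2.576 · 9.6/√294
= 2.576 · 9.6/17.1464
= 1.44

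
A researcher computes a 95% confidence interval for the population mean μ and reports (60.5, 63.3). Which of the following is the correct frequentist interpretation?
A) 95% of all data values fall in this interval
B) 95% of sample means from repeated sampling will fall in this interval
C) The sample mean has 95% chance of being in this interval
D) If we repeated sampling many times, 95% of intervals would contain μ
D

A) Wrong — a CI is about the parameter μ, not individual data values.
B) Wrong — coverage applies to intervals containing μ, not to future x̄ values.
C) Wrong — x̄ is observed and sits in the interval by construction.
D) Correct — this is the frequentist long-run coverage interpretation.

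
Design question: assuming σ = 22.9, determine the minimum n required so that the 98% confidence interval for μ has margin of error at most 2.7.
n ≥ 390

For margin E ≤ 2.7:
n ≥ (z* · σ / E)²
n ≥ (2.326 · 22.9 / 2.7)²
n ≥ 389.19

Minimum n = 390 (rounding up)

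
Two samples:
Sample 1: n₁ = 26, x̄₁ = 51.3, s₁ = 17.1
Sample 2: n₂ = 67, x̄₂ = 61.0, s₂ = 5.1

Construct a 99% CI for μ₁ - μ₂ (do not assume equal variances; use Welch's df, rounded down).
(-19.18, -0.22)

Difference: x̄₁ - x̄₂ = -9.70
SE = √(s₁²/n₁ + s₂²/n₂) = √(17.1²/26 + 5.1²/67) = 3.4110
df = 26.74 → 26 (Welch–Satterthwaite, rounded down)
t* = 2.779

CI: -9.70 ± 2.779 · 3.4110 = -9.70 ± 9.48 = (-19.18, -0.22)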